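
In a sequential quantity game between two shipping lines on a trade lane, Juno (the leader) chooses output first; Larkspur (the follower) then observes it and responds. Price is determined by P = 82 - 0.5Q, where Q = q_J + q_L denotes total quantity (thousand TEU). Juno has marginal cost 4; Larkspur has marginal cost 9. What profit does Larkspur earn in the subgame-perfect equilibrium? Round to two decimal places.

496.13

The follower Larkspur best-responds to any q_J: π_L = (82 - 0.5Q)q_L - 9q_L.
Setting the follower's marginal profit to zero, 73 - (1/2)q_J - q_L = 0, i.e. q_L = (73 - (1/2)q_J).
Juno substitutes q_L(q_J) into its own profit: π_J = q_J(82 - (1/2)q_J - (73 - (1/2)q_J)/2) - 4q_J = (91/2 - (1/4)q_J)q_J - 4q_J.
Maximising: ∂π_J/∂q_J = 83/2 - (1/2)q_J = 0, giving q_J = 83.
Then q_L = (73 - (1/2)·83) = 63/2.
Price P = 82 - (1/2)·(229/2) = 99/4.
Larkspur's profit: (99/4 - 9)·(63/2) = 496.1250.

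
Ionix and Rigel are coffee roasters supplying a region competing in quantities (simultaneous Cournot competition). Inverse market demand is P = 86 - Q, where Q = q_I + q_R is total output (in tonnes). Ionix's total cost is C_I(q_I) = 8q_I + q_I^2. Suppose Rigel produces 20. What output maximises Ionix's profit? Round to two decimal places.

With the rival's output fixed at 20, Ionix's profit is π_I = (86 - 20 - q_I)q_I - (8q_I + q_I²) = (66 - q_I)q_I - (8q_I + q_I²).
∂π_I/∂q_I = 58 - 4q_I = 0, so q_I = 29/2.

14.50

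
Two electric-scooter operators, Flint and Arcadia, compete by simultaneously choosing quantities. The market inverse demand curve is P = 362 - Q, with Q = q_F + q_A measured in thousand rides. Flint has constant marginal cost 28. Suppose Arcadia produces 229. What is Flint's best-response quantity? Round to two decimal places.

52.50

With the rival's output fixed at 229, Flint's profit is π_F = (362 - 229 - q_F)q_F - (28q_F) = (133 - q_F)q_F - (28q_F).
∂π_F/∂q_F = 105 - 2q_F = 0, so q_F = 105/2.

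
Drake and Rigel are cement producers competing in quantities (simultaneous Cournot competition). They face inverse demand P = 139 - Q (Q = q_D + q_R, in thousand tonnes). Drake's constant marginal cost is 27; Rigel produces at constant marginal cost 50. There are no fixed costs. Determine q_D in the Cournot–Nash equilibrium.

Drake's profit: π_D = (139 - Q)q_D - (27q_D). Setting ∂π_D/∂q_D = 0: 112 - 2q_D - (q_R) = 0.
Rigel's profit: π_R = (139 - Q)q_R - (50q_R). Setting ∂π_R/∂q_R = 0: 89 - 2q_R - (q_D) = 0.
Best responses: q_D = (112 - q_R)/2, q_R = (89 - q_D)/2.
Substituting one into the other gives q_D = 45 and q_R = 22.

45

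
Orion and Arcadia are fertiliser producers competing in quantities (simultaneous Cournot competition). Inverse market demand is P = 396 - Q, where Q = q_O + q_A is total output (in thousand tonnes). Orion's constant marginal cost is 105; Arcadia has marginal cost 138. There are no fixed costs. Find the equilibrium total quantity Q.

183

Orion's profit: π_O = (396 - Q)q_O - (105q_O). Setting ∂π_O/∂q_O = 0: 291 - 2q_O - (q_A) = 0.
Arcadia's profit: π_A = (396 - Q)q_A - (138q_A). Setting ∂π_A/∂q_A = 0: 258 - 2q_A - (q_O) = 0.
So q_O = (291 - q_A)/2 and q_A = (258 - q_O)/2.
Solving the pair: q_O = 108, q_A = 75.
Total output Q = 108 + 75 = 183.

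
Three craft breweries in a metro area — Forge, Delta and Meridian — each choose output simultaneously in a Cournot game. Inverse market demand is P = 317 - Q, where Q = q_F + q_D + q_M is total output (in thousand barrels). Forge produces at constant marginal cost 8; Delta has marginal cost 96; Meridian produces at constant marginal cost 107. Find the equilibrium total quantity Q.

Forge's profit: π_F = (317 - Q)q_F - (8q_F). Setting ∂π_F/∂q_F = 0: 309 - 2q_F - (q_D + q_M) = 0.
Delta's first-order condition: 221 - 2q_D - (q_F + q_M) = 0.
Meridian's first-order condition: 210 - 2q_M - (q_F + q_D) = 0.
Adding the 3 conditions: 740 − 2Q − 2Q = 0, i.e. Q = 185.
Back-substituting: q_F = (309 − 185) = 124, q_D = (221 − 185) = 36, q_M = (210 − 185) = 25.
Total output Q = 124 + 36 + 25 = 185.

185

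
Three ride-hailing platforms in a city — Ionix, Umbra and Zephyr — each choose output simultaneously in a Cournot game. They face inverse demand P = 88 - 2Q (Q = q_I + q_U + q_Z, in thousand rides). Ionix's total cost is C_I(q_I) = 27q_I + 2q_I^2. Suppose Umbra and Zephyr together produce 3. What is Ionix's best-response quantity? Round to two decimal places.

6.88

With rivals' combined output fixed at 3, Ionix's profit is π_I = (88 - 2·3 - 2q_I)q_I - (27q_I + 2q_I²) = (82 - 2q_I)q_I - (27q_I + 2q_I²).
∂π_I/∂q_I = 55 - 8q_I = 0, so q_I = 55/8.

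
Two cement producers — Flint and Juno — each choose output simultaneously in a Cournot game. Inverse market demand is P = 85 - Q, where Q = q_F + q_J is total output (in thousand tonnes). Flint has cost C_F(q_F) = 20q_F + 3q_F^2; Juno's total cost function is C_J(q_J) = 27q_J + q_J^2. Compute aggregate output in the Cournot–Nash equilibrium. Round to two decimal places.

19.39

Flint's profit: π_F = (85 - Q)q_F - (20q_F + 3q_F²). Setting ∂π_F/∂q_F = 0: 65 - 8q_F - (q_J) = 0.
Juno's first-order condition: 58 - 4q_J - (q_F) = 0.
So q_F = (65 - q_J)/8 and q_J = (58 - q_F)/4.
Solving the pair: q_F = 202/31, q_J = 399/31.
Total output Q = 202/31 + 399/31 = 601/31.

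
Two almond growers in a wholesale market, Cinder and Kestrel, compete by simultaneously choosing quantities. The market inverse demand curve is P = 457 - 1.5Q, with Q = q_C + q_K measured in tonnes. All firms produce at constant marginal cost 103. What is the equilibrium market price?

A representative firm's profit is π_i = q_i(457 - 1.5Q) - 103q_i.
Setting ∂π_i/∂q_i = 0 with rivals' quantities fixed: 354 - 3q_i - (3/2)q_j = 0.
By symmetry each firm produces the same amount; substituting q_j = q_i yields q_i = 354/(9/2) = 236/3.
Total output Q = 472/3, so price P = 457 - (3/2)·(472/3) = 221.

221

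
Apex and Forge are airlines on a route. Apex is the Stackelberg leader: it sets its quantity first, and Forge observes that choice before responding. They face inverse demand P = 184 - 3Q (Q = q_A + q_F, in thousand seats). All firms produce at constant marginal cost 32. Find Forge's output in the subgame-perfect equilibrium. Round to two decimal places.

Solve by backward induction. Given q_A, the follower Forge maximises π_F = (184 - 3q_A - 3q_F)q_F - 32q_F.
∂π_F/∂q_F = 152 - 3q_A - 6q_F = 0 gives the reaction function q_F = (152 - 3q_A)/6.
The leader anticipates this reaction. Substituting into P = 184 - 3Q gives P = 108 - (3/2)q_A, so π_A = (108 - (3/2)q_A)q_A - 32q_A.
Leader FOC: 76 - 3q_A = 0, so q_A = 76/3.
Then q_F = (152 - 3·(76/3))/6 = 38/3.

12.67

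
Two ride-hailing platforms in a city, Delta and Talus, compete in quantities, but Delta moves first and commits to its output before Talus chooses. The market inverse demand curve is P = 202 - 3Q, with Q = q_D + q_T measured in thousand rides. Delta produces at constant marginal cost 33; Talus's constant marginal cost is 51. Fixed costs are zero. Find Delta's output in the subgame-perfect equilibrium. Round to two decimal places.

The follower Talus best-responds to any q_D: π_T = (202 - 3Q)q_T - 51q_T.
Setting the follower's marginal profit to zero, 151 - 3q_D - 6q_T = 0, i.e. q_T = (151 - 3q_D)/6.
Delta substitutes q_T(q_D) into its own profit: π_D = q_D(202 - 3q_D - (151 - 3q_D)/2) - 33q_D = (253/2 - (3/2)q_D)q_D - 33q_D.
Maximising: ∂π_D/∂q_D = 187/2 - 3q_D = 0, giving q_D = 187/6.
Then q_T = (151 - 3·(187/6))/6 = 115/12.

31.17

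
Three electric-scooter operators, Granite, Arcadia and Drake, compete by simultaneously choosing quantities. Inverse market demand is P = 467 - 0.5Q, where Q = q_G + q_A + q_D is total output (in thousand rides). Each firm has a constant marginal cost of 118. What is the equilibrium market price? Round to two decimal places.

Each firm earns π_i = (467 - 0.5Q)q_i - 118q_i.
Setting ∂π_i/∂q_i = 0 with rivals' quantities fixed: 349 - q_i - (1/2)·Σ_{j≠i} q_j = 0.
With identical firms every q_j equals q_i, so Σ_{j≠i} q_j = 2q_i and 349 = 2q_i, giving q_i = 349/2.
Total output Q = 1047/2, so price P = 467 - (1/2)·(1047/2) = 821/4.

205.25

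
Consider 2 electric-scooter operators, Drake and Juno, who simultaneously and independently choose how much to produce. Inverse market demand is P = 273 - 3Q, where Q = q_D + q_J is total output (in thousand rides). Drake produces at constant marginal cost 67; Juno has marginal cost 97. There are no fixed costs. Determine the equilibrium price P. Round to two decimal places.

Drake's profit: π_D = (273 - 3Q)q_D - (67q_D). Setting ∂π_D/∂q_D = 0: 206 - 6q_D - 3(q_J) = 0.
Juno's first-order condition: 176 - 6q_J - 3(q_D) = 0.
So q_D = (206 - 3q_J)/6 and q_J = (176 - 3q_D)/6.
Solving the pair: q_D = 236/9, q_J = 146/9.
Total output Q = 382/9, so price P = 273 - 3·(382/9) = 437/3.

145.67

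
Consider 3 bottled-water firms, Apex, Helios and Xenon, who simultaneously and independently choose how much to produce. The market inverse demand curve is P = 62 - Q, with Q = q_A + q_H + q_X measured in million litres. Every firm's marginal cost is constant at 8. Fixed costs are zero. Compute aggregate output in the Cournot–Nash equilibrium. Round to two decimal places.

40.50

A representative firm's profit is π_i = q_i(62 - Q) - 8q_i.
Setting ∂π_i/∂q_i = 0 with rivals' quantities fixed: 54 - 2q_i - Σ_{j≠i} q_j = 0.
By symmetry each firm produces the same amount; substituting Σ_{j≠i} q_j = 2q_i yields q_i = 54/4 = 27/2.
Total output Q = 27/2 + 27/2 + 27/2 = 81/2.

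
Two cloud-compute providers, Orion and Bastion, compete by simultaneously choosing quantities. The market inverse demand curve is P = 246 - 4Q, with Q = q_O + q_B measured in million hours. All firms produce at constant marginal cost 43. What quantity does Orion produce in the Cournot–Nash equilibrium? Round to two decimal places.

16.92

Each firm earns π_i = (246 - 4Q)q_i - 43q_i.
Setting ∂π_i/∂q_i = 0 with rivals' quantities fixed: 203 - 8q_i - 4q_j = 0.
With identical firms every q_j equals q_i, so q_j = q_i and 203 = 12q_i, giving q_i = 203/12.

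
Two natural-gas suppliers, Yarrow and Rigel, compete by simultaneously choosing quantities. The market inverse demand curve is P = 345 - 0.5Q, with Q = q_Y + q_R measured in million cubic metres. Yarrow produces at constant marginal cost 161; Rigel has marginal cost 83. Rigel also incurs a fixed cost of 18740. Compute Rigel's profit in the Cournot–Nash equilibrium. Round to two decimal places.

Yarrow's profit: π_Y = (345 - 0.5Q)q_Y - (161q_Y). Setting ∂π_Y/∂q_Y = 0: 184 - q_Y - (1/2)(q_R) = 0.
Rigel's profit: π_R = (345 - 0.5Q)q_R - (83q_R). Setting ∂π_R/∂q_R = 0: 262 - q_R - (1/2)(q_Y) = 0.
Best responses: q_Y = (184 - (1/2)q_R), q_R = (262 - (1/2)q_Y).
Solving the pair: q_Y = 212/3, q_R = 680/3.
Price P = 345 - (1/2)·(892/3) = 589/3.
Rigel's profit: (589/3 - 83)·(680/3) - 18740 = 6948.8889.

6948.89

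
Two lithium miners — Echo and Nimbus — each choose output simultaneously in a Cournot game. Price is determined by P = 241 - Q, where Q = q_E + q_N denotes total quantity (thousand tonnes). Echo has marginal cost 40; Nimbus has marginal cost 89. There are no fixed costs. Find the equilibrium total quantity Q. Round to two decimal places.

117.67

Echo's profit: π_E = (241 - Q)q_E - (40q_E). Setting ∂π_E/∂q_E = 0: 201 - 2q_E - (q_N) = 0.
Nimbus's first-order condition: 152 - 2q_N - (q_E) = 0.
Rearranging gives the reaction functions q_E = (201 - q_N)/2 and q_N = (152 - q_E)/2.
Substituting one into the other gives q_E = 250/3 and q_N = 103/3.
Total output Q = 250/3 + 103/3 = 353/3.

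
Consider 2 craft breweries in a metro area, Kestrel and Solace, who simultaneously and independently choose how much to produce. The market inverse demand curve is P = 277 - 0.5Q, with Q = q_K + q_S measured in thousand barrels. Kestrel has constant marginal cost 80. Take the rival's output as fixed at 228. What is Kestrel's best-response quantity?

With the rival's output fixed at 228, Kestrel's profit is π_K = (277 - (1/2)·228 - (1/2)q_K)q_K - (80q_K) = (163 - (1/2)q_K)q_K - (80q_K).
∂π_K/∂q_K = 83 - q_K = 0, so q_K = 83.

83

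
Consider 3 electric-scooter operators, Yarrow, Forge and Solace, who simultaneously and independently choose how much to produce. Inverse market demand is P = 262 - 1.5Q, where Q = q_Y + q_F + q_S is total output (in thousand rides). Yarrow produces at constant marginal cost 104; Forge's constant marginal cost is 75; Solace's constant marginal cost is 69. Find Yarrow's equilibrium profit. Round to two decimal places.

368.17

Yarrow's profit: π_Y = (262 - 1.5Q)q_Y - (104q_Y). Setting ∂π_Y/∂q_Y = 0: 158 - 3q_Y - (3/2)(q_F + q_S) = 0.
Forge's first-order condition: 187 - 3q_F - (3/2)(q_Y + q_S) = 0.
Solace's profit: π_S = (262 - 1.5Q)q_S - (69q_S). Setting ∂π_S/∂q_S = 0: 193 - 3q_S - (3/2)(q_Y + q_F) = 0.
Adding the 3 first-order conditions: 538 − 6Q = 0, so Q = 269/3.
Back-substituting: q_Y = (158 − 269/2)/(3/2) = 47/3, q_F = (187 − 269/2)/(3/2) = 35, q_S = (193 − 269/2)/(3/2) = 39.
Price P = 262 - (3/2)·(269/3) = 255/2.
Yarrow's profit: (255/2 - 104)·(47/3) = 368.1667.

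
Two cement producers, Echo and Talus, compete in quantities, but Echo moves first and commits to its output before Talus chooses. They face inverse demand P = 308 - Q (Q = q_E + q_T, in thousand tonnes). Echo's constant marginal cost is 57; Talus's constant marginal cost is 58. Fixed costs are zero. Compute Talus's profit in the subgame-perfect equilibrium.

The follower Talus best-responds to any q_E: π_T = (308 - Q)q_T - 58q_T.
Follower FOC: 250 - q_E - 2q_T = 0, so q_T(q_E) = (250 - q_E)/2.
Echo substitutes q_T(q_E) into its own profit: π_E = q_E(308 - q_E - (250 - q_E)/2) - 57q_E = (183 - (1/2)q_E)q_E - 57q_E.
The leader's first-order condition 126 - q_E = 0 yields q_E = 126.
Then q_T = (250 - 126)/2 = 62.
Price P = 308 - 188 = 120.
Talus's profit: (120 - 58)·62 = 3844.

3844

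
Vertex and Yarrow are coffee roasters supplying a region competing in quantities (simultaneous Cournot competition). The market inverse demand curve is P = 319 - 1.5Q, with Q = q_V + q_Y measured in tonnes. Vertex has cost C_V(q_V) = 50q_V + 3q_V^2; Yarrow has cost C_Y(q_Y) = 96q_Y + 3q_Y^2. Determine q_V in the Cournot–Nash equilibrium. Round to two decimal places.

26.50

Vertex's profit: π_V = (319 - 1.5Q)q_V - (50q_V + 3q_V²). Setting ∂π_V/∂q_V = 0: 269 - 9q_V - (3/2)(q_Y) = 0.
Yarrow's first-order condition: 223 - 9q_Y - (3/2)(q_V) = 0.
So q_V = (269 - (3/2)q_Y)/9 and q_Y = (223 - (3/2)q_V)/9.
Substituting one into the other gives q_V = 26.4952 and q_Y = 20.3619.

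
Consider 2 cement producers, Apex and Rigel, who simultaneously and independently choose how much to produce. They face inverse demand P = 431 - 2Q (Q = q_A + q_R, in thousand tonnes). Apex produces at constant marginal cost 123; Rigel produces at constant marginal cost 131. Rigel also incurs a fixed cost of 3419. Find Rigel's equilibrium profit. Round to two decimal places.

1317.89

Apex's profit: π_A = (431 - 2Q)q_A - (123q_A). Setting ∂π_A/∂q_A = 0: 308 - 4q_A - 2(q_R) = 0.
Rigel's first-order condition: 300 - 4q_R - 2(q_A) = 0.
So q_A = (308 - 2q_R)/4 and q_R = (300 - 2q_A)/4.
Solving the pair: q_A = 158/3, q_R = 146/3.
Price P = 431 - 2·(304/3) = 685/3.
Rigel's profit: (685/3 - 131)·(146/3) - 3419 = 1317.8889.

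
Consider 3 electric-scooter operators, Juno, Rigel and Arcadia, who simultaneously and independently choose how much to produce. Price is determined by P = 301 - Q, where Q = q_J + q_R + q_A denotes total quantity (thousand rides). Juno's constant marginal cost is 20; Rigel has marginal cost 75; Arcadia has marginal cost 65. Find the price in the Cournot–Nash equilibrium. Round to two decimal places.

115.25

Juno's profit: π_J = (301 - Q)q_J - (20q_J). Setting ∂π_J/∂q_J = 0: 281 - 2q_J - (q_R + q_A) = 0.
Rigel's profit: π_R = (301 - Q)q_R - (75q_R). Setting ∂π_R/∂q_R = 0: 226 - 2q_R - (q_J + q_A) = 0.
Arcadia's profit: π_A = (301 - Q)q_A - (65q_A). Setting ∂π_A/∂q_A = 0: 236 - 2q_A - (q_J + q_R) = 0.
Adding the 3 conditions: 743 − 2Q − 2Q = 0, i.e. Q = 743/4.
Back-substituting: q_J = (281 − 743/4) = 381/4, q_R = (226 − 743/4) = 161/4, q_A = (236 − 743/4) = 201/4.
Total output Q = 743/4, so price P = 301 - 743/4 = 461/4.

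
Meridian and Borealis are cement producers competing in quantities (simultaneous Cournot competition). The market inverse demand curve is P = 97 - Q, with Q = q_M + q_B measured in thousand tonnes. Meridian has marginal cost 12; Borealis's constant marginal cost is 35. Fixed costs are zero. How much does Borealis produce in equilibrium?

Meridian's profit: π_M = (97 - Q)q_M - (12q_M). Setting ∂π_M/∂q_M = 0: 85 - 2q_M - (q_B) = 0.
Borealis's profit: π_B = (97 - Q)q_B - (35q_B). Setting ∂π_B/∂q_B = 0: 62 - 2q_B - (q_M) = 0.
Rearranging gives the reaction functions q_M = (85 - q_B)/2 and q_B = (62 - q_M)/2.
Solving the pair: q_M = 36, q_B = 13.

13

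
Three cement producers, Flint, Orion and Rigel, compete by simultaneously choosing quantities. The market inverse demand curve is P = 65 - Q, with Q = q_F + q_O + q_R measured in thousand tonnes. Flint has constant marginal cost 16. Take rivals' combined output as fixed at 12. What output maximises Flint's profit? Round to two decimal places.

With rivals' combined output fixed at 12, Flint's profit is π_F = (65 - 12 - q_F)q_F - (16q_F) = (53 - q_F)q_F - (16q_F).
∂π_F/∂q_F = 37 - 2q_F = 0, so q_F = 37/2.

18.50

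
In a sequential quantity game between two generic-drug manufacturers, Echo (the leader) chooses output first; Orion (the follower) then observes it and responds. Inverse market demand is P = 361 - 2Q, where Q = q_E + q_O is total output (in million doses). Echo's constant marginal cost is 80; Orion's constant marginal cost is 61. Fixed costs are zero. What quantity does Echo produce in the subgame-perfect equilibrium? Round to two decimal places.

The follower Orion best-responds to any q_E: π_O = (361 - 2Q)q_O - 61q_O.
Setting the follower's marginal profit to zero, 300 - 2q_E - 4q_O = 0, i.e. q_O = (300 - 2q_E)/4.
The leader anticipates this reaction. Substituting into P = 361 - 2Q gives P = 211 - q_E, so π_E = (211 - q_E)q_E - 80q_E.
The leader's first-order condition 131 - 2q_E = 0 yields q_E = 131/2.
Then q_O = (300 - 2·(131/2))/4 = 169/4.

65.50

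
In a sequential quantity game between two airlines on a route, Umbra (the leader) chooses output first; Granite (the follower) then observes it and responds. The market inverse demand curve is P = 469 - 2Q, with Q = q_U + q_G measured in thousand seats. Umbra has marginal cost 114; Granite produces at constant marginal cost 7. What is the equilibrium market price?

176

The follower Granite best-responds to any q_U: π_G = (469 - 2Q)q_G - 7q_G.
Setting the follower's marginal profit to zero, 462 - 2q_U - 4q_G = 0, i.e. q_G = (462 - 2q_U)/4.
Umbra substitutes q_G(q_U) into its own profit: π_U = q_U(469 - 2q_U - (462 - 2q_U)/2) - 114q_U = (238 - q_U)q_U - 114q_U.
Leader FOC: 124 - 2q_U = 0, so q_U = 62.
Then q_G = (462 - 2·62)/4 = 169/2.
Total output Q = 293/2, so price P = 469 - 2·(293/2) = 176.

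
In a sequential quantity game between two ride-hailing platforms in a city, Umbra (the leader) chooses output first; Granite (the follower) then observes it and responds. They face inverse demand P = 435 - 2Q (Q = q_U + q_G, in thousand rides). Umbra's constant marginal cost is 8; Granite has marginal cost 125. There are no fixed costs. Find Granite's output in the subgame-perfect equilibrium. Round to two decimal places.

9.50

The follower Granite best-responds to any q_U: π_G = (435 - 2Q)q_G - 125q_G.
Follower FOC: 310 - 2q_U - 4q_G = 0, so q_G(q_U) = (310 - 2q_U)/4.
Umbra substitutes q_G(q_U) into its own profit: π_U = q_U(435 - 2q_U - (310 - 2q_U)/2) - 8q_U = (280 - q_U)q_U - 8q_U.
The leader's first-order condition 272 - 2q_U = 0 yields q_U = 136.
Then q_G = (310 - 2·136)/4 = 19/2.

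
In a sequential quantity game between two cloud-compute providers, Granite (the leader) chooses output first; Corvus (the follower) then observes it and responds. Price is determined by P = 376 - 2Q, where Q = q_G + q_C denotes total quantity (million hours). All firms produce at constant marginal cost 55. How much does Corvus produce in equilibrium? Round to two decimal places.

40.13

The follower Corvus best-responds to any q_G: π_C = (376 - 2Q)q_C - 55q_C.
∂π_C/∂q_C = 321 - 2q_G - 4q_C = 0 gives the reaction function q_C = (321 - 2q_G)/4.
The leader anticipates this reaction. Substituting into P = 376 - 2Q gives P = 431/2 - q_G, so π_G = (431/2 - q_G)q_G - 55q_G.
The leader's first-order condition 321/2 - 2q_G = 0 yields q_G = 321/4.
Then q_C = (321 - 2·(321/4))/4 = 321/8.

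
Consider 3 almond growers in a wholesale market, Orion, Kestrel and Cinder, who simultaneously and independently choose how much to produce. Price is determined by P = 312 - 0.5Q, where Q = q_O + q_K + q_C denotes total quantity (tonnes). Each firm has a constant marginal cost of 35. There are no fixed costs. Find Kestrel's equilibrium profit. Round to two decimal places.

9591.13

A representative firm's profit is π_i = q_i(312 - 0.5Q) - 35q_i.
Setting ∂π_i/∂q_i = 0 with rivals' quantities fixed: 277 - q_i - (1/2)·Σ_{j≠i} q_j = 0.
With identical firms every q_j equals q_i, so Σ_{j≠i} q_j = 2q_i and 277 = 2q_i, giving q_i = 277/2.
Price P = 312 - (1/2)·(831/2) = 417/4.
Kestrel's profit: (417/4 - 35)·(277/2) = 9591.1250.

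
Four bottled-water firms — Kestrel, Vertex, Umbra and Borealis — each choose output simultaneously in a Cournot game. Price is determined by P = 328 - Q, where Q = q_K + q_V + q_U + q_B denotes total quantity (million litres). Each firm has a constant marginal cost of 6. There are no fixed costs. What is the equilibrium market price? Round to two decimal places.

Each firm earns π_i = (328 - Q)q_i - 6q_i.
First-order condition (treating rivals' output as given): 322 - 2q_i - Σ_{j≠i} q_j = 0.
With identical firms every q_j equals q_i, so Σ_{j≠i} q_j = 3q_i and 322 = 5q_i, giving q_i = 322/5.
Total output Q = 1288/5, so price P = 328 - 1288/5 = 352/5.

70.40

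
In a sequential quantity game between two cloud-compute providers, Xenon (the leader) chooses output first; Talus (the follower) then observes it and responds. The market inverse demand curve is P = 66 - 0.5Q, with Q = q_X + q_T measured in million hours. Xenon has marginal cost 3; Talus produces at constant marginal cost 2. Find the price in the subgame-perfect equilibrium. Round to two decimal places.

18.50

Solve by backward induction. Given q_X, the follower Talus maximises π_T = (66 - (1/2)q_X - (1/2)q_T)q_T - 2q_T.
∂π_T/∂q_T = 64 - (1/2)q_X - q_T = 0 gives the reaction function q_T = (64 - (1/2)q_X).
The leader anticipates this reaction. Substituting into P = 66 - 0.5Q gives P = 34 - (1/4)q_X, so π_X = (34 - (1/4)q_X)q_X - 3q_X.
Leader FOC: 31 - (1/2)q_X = 0, so q_X = 62.
Then q_T = (64 - (1/2)·62) = 33.
Total output Q = 95, so price P = 66 - (1/2)·95 = 37/2.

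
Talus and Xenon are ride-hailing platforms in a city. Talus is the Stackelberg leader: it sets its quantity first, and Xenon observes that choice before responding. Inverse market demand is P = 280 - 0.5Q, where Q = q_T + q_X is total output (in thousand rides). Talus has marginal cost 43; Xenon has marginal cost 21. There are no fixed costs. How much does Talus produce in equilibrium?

The follower Xenon best-responds to any q_T: π_X = (280 - 0.5Q)q_X - 21q_X.
∂π_X/∂q_X = 259 - (1/2)q_T - q_X = 0 gives the reaction function q_X = (259 - (1/2)q_T).
The leader anticipates this reaction. Substituting into P = 280 - 0.5Q gives P = 301/2 - (1/4)q_T, so π_T = (301/2 - (1/4)q_T)q_T - 43q_T.
Leader FOC: 215/2 - (1/2)q_T = 0, so q_T = 215.
Then q_X = (259 - (1/2)·215) = 303/2.

215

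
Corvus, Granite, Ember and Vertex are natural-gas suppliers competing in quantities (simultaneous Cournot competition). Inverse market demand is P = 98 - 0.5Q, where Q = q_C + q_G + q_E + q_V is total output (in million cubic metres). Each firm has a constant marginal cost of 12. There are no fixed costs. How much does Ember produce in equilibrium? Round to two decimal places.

Each firm earns π_i = (98 - 0.5Q)q_i - 12q_i.
First-order condition (treating rivals' output as given): 86 - q_i - (1/2)·Σ_{j≠i} q_j = 0.
By symmetry each firm produces the same amount; substituting Σ_{j≠i} q_j = 3q_i yields q_i = 86/(5/2) = 172/5.

34.40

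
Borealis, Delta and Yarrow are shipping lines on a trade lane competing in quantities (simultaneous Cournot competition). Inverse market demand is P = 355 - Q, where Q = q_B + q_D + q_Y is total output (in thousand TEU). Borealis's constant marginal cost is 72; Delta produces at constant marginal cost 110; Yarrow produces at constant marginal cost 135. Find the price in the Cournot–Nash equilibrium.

168

Borealis's profit: π_B = (355 - Q)q_B - (72q_B). Setting ∂π_B/∂q_B = 0: 283 - 2q_B - (q_D + q_Y) = 0.
Delta's profit: π_D = (355 - Q)q_D - (110q_D). Setting ∂π_D/∂q_D = 0: 245 - 2q_D - (q_B + q_Y) = 0.
Yarrow's profit: π_Y = (355 - Q)q_Y - (135q_Y). Setting ∂π_Y/∂q_Y = 0: 220 - 2q_Y - (q_B + q_D) = 0.
Summing all 3 equations gives 748 − 4Q = 0, hence Q = 187.
Back-substituting: q_B = (283 − 187) = 96, q_D = (245 − 187) = 58, q_Y = (220 − 187) = 33.
Total output Q = 187, so price P = 355 - 187 = 168.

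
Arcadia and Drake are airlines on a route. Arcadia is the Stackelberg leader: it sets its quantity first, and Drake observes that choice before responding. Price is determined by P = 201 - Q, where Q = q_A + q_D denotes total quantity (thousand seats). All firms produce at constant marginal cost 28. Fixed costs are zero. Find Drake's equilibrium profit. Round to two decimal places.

Solve by backward induction. Given q_A, the follower Drake maximises π_D = (201 - q_A - q_D)q_D - 28q_D.
Follower FOC: 173 - q_A - 2q_D = 0, so q_D(q_A) = (173 - q_A)/2.
The leader anticipates this reaction. Substituting into P = 201 - Q gives P = 229/2 - (1/2)q_A, so π_A = (229/2 - (1/2)q_A)q_A - 28q_A.
Leader FOC: 173/2 - q_A = 0, so q_A = 173/2.
Then q_D = (173 - 173/2)/2 = 173/4.
Price P = 201 - 519/4 = 285/4.
Drake's profit: (285/4 - 28)·(173/4) = 1870.5625.

1870.56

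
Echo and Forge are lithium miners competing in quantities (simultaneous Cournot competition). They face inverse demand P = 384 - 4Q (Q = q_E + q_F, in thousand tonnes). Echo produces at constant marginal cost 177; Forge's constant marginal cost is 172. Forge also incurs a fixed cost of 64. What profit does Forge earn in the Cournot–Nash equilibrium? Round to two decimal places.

Echo's profit: π_E = (384 - 4Q)q_E - (177q_E). Setting ∂π_E/∂q_E = 0: 207 - 8q_E - 4(q_F) = 0.
Forge's first-order condition: 212 - 8q_F - 4(q_E) = 0.
Rearranging gives the reaction functions q_E = (207 - 4q_F)/8 and q_F = (212 - 4q_E)/8.
Solving the pair: q_E = 101/6, q_F = 217/12.
Price P = 384 - 4·(419/12) = 733/3.
Forge's profit: (733/3 - 172)·(217/12) - 64 = 1244.0278.

1244.03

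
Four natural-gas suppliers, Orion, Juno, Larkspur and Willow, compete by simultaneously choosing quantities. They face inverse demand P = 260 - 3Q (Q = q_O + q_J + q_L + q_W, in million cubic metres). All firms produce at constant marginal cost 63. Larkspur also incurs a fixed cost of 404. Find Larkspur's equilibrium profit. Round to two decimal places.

A representative firm's profit is π_i = q_i(260 - 3Q) - 63q_i.
First-order condition (treating rivals' output as given): 197 - 6q_i - 3·Σ_{j≠i} q_j = 0.
By symmetry each firm produces the same amount; substituting Σ_{j≠i} q_j = 3q_i yields q_i = 197/15.
Price P = 260 - 3·(788/15) = 512/5.
Larkspur's profit: (512/5 - 63)·(197/15) - 404 = 113.4533.

113.45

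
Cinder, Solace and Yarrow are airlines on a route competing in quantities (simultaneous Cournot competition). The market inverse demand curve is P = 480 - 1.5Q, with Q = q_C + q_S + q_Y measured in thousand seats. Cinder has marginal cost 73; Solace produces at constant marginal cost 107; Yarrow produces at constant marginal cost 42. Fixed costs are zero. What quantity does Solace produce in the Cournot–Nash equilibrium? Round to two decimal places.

45.67

Cinder's profit: π_C = (480 - 1.5Q)q_C - (73q_C). Setting ∂π_C/∂q_C = 0: 407 - 3q_C - (3/2)(q_S + q_Y) = 0.
Solace's profit: π_S = (480 - 1.5Q)q_S - (107q_S). Setting ∂π_S/∂q_S = 0: 373 - 3q_S - (3/2)(q_C + q_Y) = 0.
Yarrow's first-order condition: 438 - 3q_Y - (3/2)(q_C + q_S) = 0.
Summing all 3 equations gives 1218 − 6Q = 0, hence Q = 203.
Back-substituting: q_C = (407 − 609/2)/(3/2) = 205/3, q_S = (373 − 609/2)/(3/2) = 137/3, q_Y = (438 − 609/2)/(3/2) = 89.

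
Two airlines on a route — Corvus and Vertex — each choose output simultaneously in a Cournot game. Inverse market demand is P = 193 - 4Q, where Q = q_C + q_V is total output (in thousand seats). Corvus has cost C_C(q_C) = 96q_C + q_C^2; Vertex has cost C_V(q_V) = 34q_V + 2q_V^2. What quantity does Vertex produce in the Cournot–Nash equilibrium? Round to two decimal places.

Corvus's profit: π_C = (193 - 4Q)q_C - (96q_C + q_C²). Setting ∂π_C/∂q_C = 0: 97 - 10q_C - 4(q_V) = 0.
Vertex's profit: π_V = (193 - 4Q)q_V - (34q_V + 2q_V²). Setting ∂π_V/∂q_V = 0: 159 - 12q_V - 4(q_C) = 0.
Best responses: q_C = (97 - 4q_V)/10, q_V = (159 - 4q_C)/12.
Solving the pair: q_C = 66/13, q_V = 601/52.

11.56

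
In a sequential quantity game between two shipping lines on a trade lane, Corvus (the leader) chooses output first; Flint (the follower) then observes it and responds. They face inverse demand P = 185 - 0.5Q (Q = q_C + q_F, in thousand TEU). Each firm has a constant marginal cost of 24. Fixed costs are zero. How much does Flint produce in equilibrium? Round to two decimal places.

The follower Flint best-responds to any q_C: π_F = (185 - 0.5Q)q_F - 24q_F.
∂π_F/∂q_F = 161 - (1/2)q_C - q_F = 0 gives the reaction function q_F = (161 - (1/2)q_C).
Corvus substitutes q_F(q_C) into its own profit: π_C = q_C(185 - (1/2)q_C - (161 - (1/2)q_C)/2) - 24q_C = (209/2 - (1/4)q_C)q_C - 24q_C.
Leader FOC: 161/2 - (1/2)q_C = 0, so q_C = 161.
Then q_F = (161 - (1/2)·161) = 161/2.

80.50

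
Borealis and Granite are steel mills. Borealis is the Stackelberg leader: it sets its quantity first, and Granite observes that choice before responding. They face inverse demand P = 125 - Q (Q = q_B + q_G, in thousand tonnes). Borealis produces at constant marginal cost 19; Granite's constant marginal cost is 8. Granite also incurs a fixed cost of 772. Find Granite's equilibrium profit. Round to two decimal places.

435.56

Solve by backward induction. Given q_B, the follower Granite maximises π_G = (125 - q_B - q_G)q_G - 8q_G.
∂π_G/∂q_G = 117 - q_B - 2q_G = 0 gives the reaction function q_G = (117 - q_B)/2.
Borealis substitutes q_G(q_B) into its own profit: π_B = q_B(125 - q_B - (117 - q_B)/2) - 19q_B = (133/2 - (1/2)q_B)q_B - 19q_B.
Maximising: ∂π_B/∂q_B = 95/2 - q_B = 0, giving q_B = 95/2.
Then q_G = (117 - 95/2)/2 = 139/4.
Price P = 125 - 329/4 = 171/4.
Granite's profit: (171/4 - 8)·(139/4) - 772 = 435.5625.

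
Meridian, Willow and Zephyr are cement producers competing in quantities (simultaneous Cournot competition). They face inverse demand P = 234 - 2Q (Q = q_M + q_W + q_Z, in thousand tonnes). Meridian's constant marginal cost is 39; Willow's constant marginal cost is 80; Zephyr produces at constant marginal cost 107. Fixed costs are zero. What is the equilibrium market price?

Meridian's profit: π_M = (234 - 2Q)q_M - (39q_M). Setting ∂π_M/∂q_M = 0: 195 - 4q_M - 2(q_W + q_Z) = 0.
Willow's first-order condition: 154 - 4q_W - 2(q_M + q_Z) = 0.
Zephyr's first-order condition: 127 - 4q_Z - 2(q_M + q_W) = 0.
Adding the 3 conditions: 476 − 4Q − 4Q = 0, i.e. Q = 119/2.
Back-substituting: q_M = (195 − 119)/2 = 38, q_W = (154 − 119)/2 = 35/2, q_Z = (127 − 119)/2 = 4.
Total output Q = 119/2, so price P = 234 - 2·(119/2) = 115.

115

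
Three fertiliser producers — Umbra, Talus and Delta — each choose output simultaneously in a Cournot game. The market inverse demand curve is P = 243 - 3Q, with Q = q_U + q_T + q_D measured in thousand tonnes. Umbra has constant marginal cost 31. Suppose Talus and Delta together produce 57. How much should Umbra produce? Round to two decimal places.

With rivals' combined output fixed at 57, Umbra's profit is π_U = (243 - 3·57 - 3q_U)q_U - (31q_U) = (72 - 3q_U)q_U - (31q_U).
∂π_U/∂q_U = 41 - 6q_U = 0, so q_U = 41/6.

6.83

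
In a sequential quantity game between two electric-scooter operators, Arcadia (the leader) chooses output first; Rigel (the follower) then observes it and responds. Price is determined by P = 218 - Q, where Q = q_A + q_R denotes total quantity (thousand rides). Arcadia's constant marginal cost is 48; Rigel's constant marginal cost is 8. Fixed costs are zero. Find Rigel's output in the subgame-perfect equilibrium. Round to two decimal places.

72.50

Solve by backward induction. Given q_A, the follower Rigel maximises π_R = (218 - q_A - q_R)q_R - 8q_R.
Follower FOC: 210 - q_A - 2q_R = 0, so q_R(q_A) = (210 - q_A)/2.
Arcadia substitutes q_R(q_A) into its own profit: π_A = q_A(218 - q_A - (210 - q_A)/2) - 48q_A = (113 - (1/2)q_A)q_A - 48q_A.
Maximising: ∂π_A/∂q_A = 65 - q_A = 0, giving q_A = 65.
Then q_R = (210 - 65)/2 = 145/2.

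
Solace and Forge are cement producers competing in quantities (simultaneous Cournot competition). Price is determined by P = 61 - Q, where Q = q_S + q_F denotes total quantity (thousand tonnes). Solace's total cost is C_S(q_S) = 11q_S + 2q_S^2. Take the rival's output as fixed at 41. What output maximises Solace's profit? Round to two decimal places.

With the rival's output fixed at 41, Solace's profit is π_S = (61 - 41 - q_S)q_S - (11q_S + 2q_S²) = (20 - q_S)q_S - (11q_S + 2q_S²).
∂π_S/∂q_S = 9 - 6q_S = 0, so q_S = 3/2.

1.50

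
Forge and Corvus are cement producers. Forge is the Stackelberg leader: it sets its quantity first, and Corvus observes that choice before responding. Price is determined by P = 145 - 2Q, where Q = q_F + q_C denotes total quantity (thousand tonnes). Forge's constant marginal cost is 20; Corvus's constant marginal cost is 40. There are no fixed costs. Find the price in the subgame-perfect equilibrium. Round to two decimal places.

56.25

Solve by backward induction. Given q_F, the follower Corvus maximises π_C = (145 - 2q_F - 2q_C)q_C - 40q_C.
Setting the follower's marginal profit to zero, 105 - 2q_F - 4q_C = 0, i.e. q_C = (105 - 2q_F)/4.
The leader anticipates this reaction. Substituting into P = 145 - 2Q gives P = 185/2 - q_F, so π_F = (185/2 - q_F)q_F - 20q_F.
Maximising: ∂π_F/∂q_F = 145/2 - 2q_F = 0, giving q_F = 145/4.
Then q_C = (105 - 2·(145/4))/4 = 65/8.
Total output Q = 355/8, so price P = 145 - 2·(355/8) = 225/4.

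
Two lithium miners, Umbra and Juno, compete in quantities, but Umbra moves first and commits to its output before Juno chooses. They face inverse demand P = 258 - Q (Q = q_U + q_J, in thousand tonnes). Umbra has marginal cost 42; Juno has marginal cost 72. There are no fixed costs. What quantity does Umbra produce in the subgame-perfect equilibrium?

The follower Juno best-responds to any q_U: π_J = (258 - Q)q_J - 72q_J.
Follower FOC: 186 - q_U - 2q_J = 0, so q_J(q_U) = (186 - q_U)/2.
Umbra substitutes q_J(q_U) into its own profit: π_U = q_U(258 - q_U - (186 - q_U)/2) - 42q_U = (165 - (1/2)q_U)q_U - 42q_U.
The leader's first-order condition 123 - q_U = 0 yields q_U = 123.
Then q_J = (186 - 123)/2 = 63/2.

123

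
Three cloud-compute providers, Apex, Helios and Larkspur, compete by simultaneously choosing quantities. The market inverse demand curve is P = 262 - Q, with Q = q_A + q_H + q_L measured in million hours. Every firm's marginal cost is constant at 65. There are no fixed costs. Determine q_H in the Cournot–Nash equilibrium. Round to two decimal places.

Each firm earns π_i = (262 - Q)q_i - 65q_i.
Setting ∂π_i/∂q_i = 0 with rivals' quantities fixed: 197 - 2q_i - Σ_{j≠i} q_j = 0.
With identical firms every q_j equals q_i, so Σ_{j≠i} q_j = 2q_i and 197 = 4q_i, giving q_i = 197/4.

49.25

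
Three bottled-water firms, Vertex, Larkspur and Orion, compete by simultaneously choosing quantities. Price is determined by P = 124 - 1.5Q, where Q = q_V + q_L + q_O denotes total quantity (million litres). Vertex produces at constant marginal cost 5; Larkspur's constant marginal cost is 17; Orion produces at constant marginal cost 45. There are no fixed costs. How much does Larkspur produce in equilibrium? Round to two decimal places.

Vertex's profit: π_V = (124 - 1.5Q)q_V - (5q_V). Setting ∂π_V/∂q_V = 0: 119 - 3q_V - (3/2)(q_L + q_O) = 0.
Larkspur's first-order condition: 107 - 3q_L - (3/2)(q_V + q_O) = 0.
Orion's first-order condition: 79 - 3q_O - (3/2)(q_V + q_L) = 0.
Adding the 3 first-order conditions: 305 − 6Q = 0, so Q = 305/6.
Back-substituting: q_V = (119 − 305/4)/(3/2) = 57/2, q_L = (107 − 305/4)/(3/2) = 41/2, q_O = (79 − 305/4)/(3/2) = 11/6.

20.50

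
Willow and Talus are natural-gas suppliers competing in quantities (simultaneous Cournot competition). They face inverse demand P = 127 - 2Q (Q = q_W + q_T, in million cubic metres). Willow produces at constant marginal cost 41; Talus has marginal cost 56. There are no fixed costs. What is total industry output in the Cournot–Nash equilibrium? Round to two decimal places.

26.17

Willow's profit: π_W = (127 - 2Q)q_W - (41q_W). Setting ∂π_W/∂q_W = 0: 86 - 4q_W - 2(q_T) = 0.
Talus's profit: π_T = (127 - 2Q)q_T - (56q_T). Setting ∂π_T/∂q_T = 0: 71 - 4q_T - 2(q_W) = 0.
Rearranging gives the reaction functions q_W = (86 - 2q_T)/4 and q_T = (71 - 2q_W)/4.
Substituting one into the other gives q_W = 101/6 and q_T = 28/3.
Total output Q = 101/6 + 28/3 = 157/6.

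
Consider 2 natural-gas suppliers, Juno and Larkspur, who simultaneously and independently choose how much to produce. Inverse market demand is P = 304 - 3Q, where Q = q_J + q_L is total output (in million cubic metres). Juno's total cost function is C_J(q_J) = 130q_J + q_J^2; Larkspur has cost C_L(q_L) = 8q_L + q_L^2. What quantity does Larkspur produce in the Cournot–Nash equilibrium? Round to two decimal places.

Juno's profit: π_J = (304 - 3Q)q_J - (130q_J + q_J²). Setting ∂π_J/∂q_J = 0: 174 - 8q_J - 3(q_L) = 0.
Larkspur's profit: π_L = (304 - 3Q)q_L - (8q_L + q_L²). Setting ∂π_L/∂q_L = 0: 296 - 8q_L - 3(q_J) = 0.
Best responses: q_J = (174 - 3q_L)/8, q_L = (296 - 3q_J)/8.
Substituting one into the other gives q_J = 504/55 and q_L = 1846/55.

33.56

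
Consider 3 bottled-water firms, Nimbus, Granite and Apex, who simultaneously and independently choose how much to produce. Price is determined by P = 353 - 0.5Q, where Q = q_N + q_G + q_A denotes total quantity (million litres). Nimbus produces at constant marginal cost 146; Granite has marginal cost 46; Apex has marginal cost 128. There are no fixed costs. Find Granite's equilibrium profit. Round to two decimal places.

Nimbus's profit: π_N = (353 - 0.5Q)q_N - (146q_N). Setting ∂π_N/∂q_N = 0: 207 - q_N - (1/2)(q_G + q_A) = 0.
Granite's first-order condition: 307 - q_G - (1/2)(q_N + q_A) = 0.
Apex's first-order condition: 225 - q_A - (1/2)(q_N + q_G) = 0.
Summing all 3 equations gives 739 − 2Q = 0, hence Q = 739/2.
Back-substituting: q_N = (207 − 739/4)/(1/2) = 89/2, q_G = (307 − 739/4)/(1/2) = 489/2, q_A = (225 − 739/4)/(1/2) = 161/2.
Price P = 353 - (1/2)·(739/2) = 673/4.
Granite's profit: (673/4 - 46)·(489/2) = 29890.1250.

29890.13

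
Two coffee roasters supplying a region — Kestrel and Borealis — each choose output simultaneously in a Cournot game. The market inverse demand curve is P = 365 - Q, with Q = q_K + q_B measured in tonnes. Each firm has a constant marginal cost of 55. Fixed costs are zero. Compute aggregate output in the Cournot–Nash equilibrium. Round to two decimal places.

A representative firm's profit is π_i = q_i(365 - Q) - 55q_i.
Setting ∂π_i/∂q_i = 0 with rivals' quantities fixed: 310 - 2q_i - q_j = 0.
By symmetry each firm produces the same amount; substituting q_j = q_i yields q_i = 310/3.
Total output Q = 310/3 + 310/3 = 620/3.

206.67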